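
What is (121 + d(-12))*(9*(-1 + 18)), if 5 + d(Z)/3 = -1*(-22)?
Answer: 26316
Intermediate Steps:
d(Z) = 51 (d(Z) = -15 + 3*(-1*(-22)) = -15 + 3*22 = -15 + 66 = 51)
(121 + d(-12))*(9*(-1 + 18)) = (121 + 51)*(9*(-1 + 18)) = 172*(9*17) = 172*153 = 26316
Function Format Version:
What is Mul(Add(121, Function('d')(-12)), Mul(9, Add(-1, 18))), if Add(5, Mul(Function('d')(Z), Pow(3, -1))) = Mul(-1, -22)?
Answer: 26316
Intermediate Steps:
Function('d')(Z) = 51 (Function('d')(Z) = Add(-15, Mul(3, Mul(-1, -22))) = Add(-15, Mul(3, 22)) = Add(-15, 66) = 51)
Mul(Add(121, Function('d')(-12)), Mul(9, Add(-1, 18))) = Mul(Add(121, 51), Mul(9, Add(-1, 18))) = Mul(172, Mul(9, 17)) = Mul(172, 153) = 26316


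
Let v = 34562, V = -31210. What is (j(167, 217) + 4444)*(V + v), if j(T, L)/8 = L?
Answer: 20715360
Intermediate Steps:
j(T, L) = 8*L
(j(167, 217) + 4444)*(V + v) = (8*217 + 4444)*(-31210 + 34562) = (1736 + 4444)*3352 = 6180*3352 = 20715360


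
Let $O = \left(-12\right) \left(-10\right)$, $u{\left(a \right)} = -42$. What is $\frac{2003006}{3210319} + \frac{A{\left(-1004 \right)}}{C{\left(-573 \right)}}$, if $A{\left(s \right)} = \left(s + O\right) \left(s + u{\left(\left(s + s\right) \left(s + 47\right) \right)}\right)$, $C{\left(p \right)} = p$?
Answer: $- \frac{2967318685378}{1839512787} \approx -1613.1$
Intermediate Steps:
$O = 120$
$A{\left(s \right)} = \left(-42 + s\right) \left(120 + s\right)$ ($A{\left(s \right)} = \left(s + 120\right) \left(s - 42\right) = \left(120 + s\right) \left(-42 + s\right) = \left(-42 + s\right) \left(120 + s\right)$)
$\frac{2003006}{3210319} + \frac{A{\left(-1004 \right)}}{C{\left(-573 \right)}} = \frac{2003006}{3210319} + \frac{-5040 + \left(-1004\right)^{2} + 78 \left(-1004\right)}{-573} = 2003006 \cdot \frac{1}{3210319} + \left(-5040 + 1008016 - 78312\right) \left(- \frac{1}{573}\right) = \frac{2003006}{3210319} + 924664 \left(- \frac{1}{573}\right) = \frac{2003006}{3210319} - \frac{924664}{573} = - \frac{2967318685378}{1839512787}$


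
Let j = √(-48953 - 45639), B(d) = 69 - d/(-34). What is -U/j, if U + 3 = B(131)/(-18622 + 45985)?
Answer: -2788549*I*√1478/11000363808 ≈ -0.0097456*I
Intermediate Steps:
B(d) = 69 + d/34 (B(d) = 69 - d*(-1)/34 = 69 - (-1)*d/34 = 69 + d/34)
j = 8*I*√1478 (j = √(-94592) = 8*I*√1478 ≈ 307.56*I)
U = -2788549/930342 (U = -3 + (69 + (1/34)*131)/(-18622 + 45985) = -3 + (69 + 131/34)/27363 = -3 + (2477/34)*(1/27363) = -3 + 2477/930342 = -2788549/930342 ≈ -2.9973)
-U/j = -(-2788549)/(930342*(8*I*√1478)) = -(-2788549)*(-I*√1478/11824)/930342 = -2788549*I*√1478/11000363808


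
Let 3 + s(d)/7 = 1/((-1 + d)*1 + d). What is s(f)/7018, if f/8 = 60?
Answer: -1438/480733 ≈ -0.0029913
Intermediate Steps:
f = 480 (f = 8*60 = 480)
s(d) = -21 + 7/(-1 + 2*d) (s(d) = -21 + 7/((-1 + d)*1 + d) = -21 + 7/((-1 + d) + d) = -21 + 7/(-1 + 2*d))
s(f)/7018 = (14*(2 - 3*480)/(-1 + 2*480))/7018 = (14*(2 - 1440)/(-1 + 960))*(1/7018) = (14*(-1438)/959)*(1/7018) = (14*(1/959)*(-1438))*(1/7018) = -2876/137*1/7018 = -1438/480733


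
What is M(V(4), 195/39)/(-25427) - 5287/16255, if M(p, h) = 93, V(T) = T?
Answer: -135944264/413315885 ≈ -0.32891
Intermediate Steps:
M(V(4), 195/39)/(-25427) - 5287/16255 = 93/(-25427) - 5287/16255 = 93*(-1/25427) - 5287*1/16255 = -93/25427 - 5287/16255 = -135944264/413315885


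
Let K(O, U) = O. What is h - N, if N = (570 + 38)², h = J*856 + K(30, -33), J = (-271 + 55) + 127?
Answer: -445818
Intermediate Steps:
J = -89 (J = -216 + 127 = -89)
h = -76154 (h = -89*856 + 30 = -76184 + 30 = -76154)
N = 369664 (N = 608² = 369664)
h - N = -76154 - 1*369664 = -76154 - 369664 = -445818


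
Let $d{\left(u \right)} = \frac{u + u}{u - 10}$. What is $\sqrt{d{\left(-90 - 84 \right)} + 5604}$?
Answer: $\frac{\sqrt{11862066}}{46} \approx 74.873$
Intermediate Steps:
$d{\left(u \right)} = \frac{2 u}{-10 + u}$
$\sqrt{d{\left(-90 - 84 \right)} + 5604} = \sqrt{\frac{2 \left(-90 - 84\right)}{-10 - 174} + 5604} = \sqrt{2 \left(-174\right) \frac{1}{-10 - 174} + 5604} = \sqrt{2 \left(-174\right) \frac{1}{-184} + 5604} = \sqrt{2 \left(-174\right) \left(- \frac{1}{184}\right) + 5604} = \sqrt{\frac{87}{46} + 5604} = \sqrt{\frac{257871}{46}} = \frac{\sqrt{11862066}}{46}$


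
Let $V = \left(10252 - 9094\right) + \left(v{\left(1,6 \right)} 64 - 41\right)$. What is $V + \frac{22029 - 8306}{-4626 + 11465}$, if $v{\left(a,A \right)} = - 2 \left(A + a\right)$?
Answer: $\frac{1525142}{6839} \approx 223.01$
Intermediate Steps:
$v{\left(a,A \right)} = - 2 A - 2 a$
$V = 221$ ($V = \left(10252 - 9094\right) + \left(\left(\left(-2\right) 6 - 2\right) 64 - 41\right) = 1158 + \left(\left(-12 - 2\right) 64 - 41\right) = 1158 - 937 = 221$)
$V + \frac{22029 - 8306}{-4626 + 11465} = 221 + \frac{22029 - 8306}{-4626 + 11465} = 221 + \frac{13723}{6839} = \frac{1525142}{6839}$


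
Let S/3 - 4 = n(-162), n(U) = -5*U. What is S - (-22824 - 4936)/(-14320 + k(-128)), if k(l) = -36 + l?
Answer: 8835542/3621 ≈ 2440.1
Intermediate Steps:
S = 2442 (S = 12 + 3*(-5*(-162)) = 12 + 3*810 = 12 + 2430 = 2442)
S - (-22824 - 4936)/(-14320 + k(-128)) = 2442 - (-22824 - 4936)/(-14320 + (-36 - 128)) = 2442 - (-27760)/(-14320 - 164) = 2442 - (-27760)/(-14484) = 2442 - (-27760)*(-1)/14484 = 2442 - 1*6940/3621 = 2442 - 6940/3621 = 8835542/3621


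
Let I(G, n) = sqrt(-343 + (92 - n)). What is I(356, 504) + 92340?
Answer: 92340 + I*sqrt(755) ≈ 92340.0 + 27.477*I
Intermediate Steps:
I(G, n) = sqrt(-251 - n)
I(356, 504) + 92340 = sqrt(-251 - 1*504) + 92340 = sqrt(-251 - 504) + 92340 = sqrt(-755) + 92340 = I*sqrt(755) + 92340 = 92340 + I*sqrt(755)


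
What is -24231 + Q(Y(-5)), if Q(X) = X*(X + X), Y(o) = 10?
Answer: -24031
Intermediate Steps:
Q(X) = 2*X² (Q(X) = X*(2*X) = 2*X²)
-24231 + Q(Y(-5)) = -24231 + 2*10² = -24231 + 2*100 = -24231 + 200 = -24031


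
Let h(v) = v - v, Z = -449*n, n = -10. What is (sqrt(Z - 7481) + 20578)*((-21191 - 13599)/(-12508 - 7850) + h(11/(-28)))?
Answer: 357954310/10179 + 17395*I*sqrt(2991)/10179 ≈ 35166.0 + 93.46*I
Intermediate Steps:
Z = 4490 (Z = -449*(-10) = 4490)
h(v) = 0
(sqrt(Z - 7481) + 20578)*((-21191 - 13599)/(-12508 - 7850) + h(11/(-28))) = (sqrt(4490 - 7481) + 20578)*((-21191 - 13599)/(-12508 - 7850) + 0) = (sqrt(-2991) + 20578)*(-34790/(-20358) + 0) = (I*sqrt(2991) + 20578)*(-34790*(-1/20358) + 0) = (20578 + I*sqrt(2991))*(17395/10179 + 0) = (20578 + I*sqrt(2991))*(17395/10179) = 357954310/10179 + 17395*I*sqrt(2991)/10179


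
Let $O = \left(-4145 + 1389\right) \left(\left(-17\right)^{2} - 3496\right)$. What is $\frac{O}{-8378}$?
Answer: $- \frac{4419246}{4189} \approx -1055.0$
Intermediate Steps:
$O = 8838492$ ($O = - 2756 \left(289 - 3496\right) = \left(-2756\right) \left(-3207\right) = 8838492$)
$\frac{O}{-8378} = \frac{8838492}{-8378} = 8838492 \left(- \frac{1}{8378}\right) = - \frac{4419246}{4189}$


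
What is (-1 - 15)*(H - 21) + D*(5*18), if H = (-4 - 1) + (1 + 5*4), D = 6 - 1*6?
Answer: 80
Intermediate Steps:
D = 0 (D = 6 - 6 = 0)
H = 16 (H = -5 + (1 + 20) = -5 + 21 = 16)
(-1 - 15)*(H - 21) + D*(5*18) = (-1 - 15)*(16 - 21) + 0*(5*18) = -16*(-5) + 0*90 = 80 + 0 = 80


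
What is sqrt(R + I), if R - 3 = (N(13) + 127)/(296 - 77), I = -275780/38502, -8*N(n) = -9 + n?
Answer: I*sqrt(3146830803294)/936882 ≈ 1.8934*I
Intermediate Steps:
N(n) = 9/8 - n/8 (N(n) = -(-9 + n)/8 = 9/8 - n/8)
I = -137890/19251 (I = -275780*1/38502 = -137890/19251 ≈ -7.1627)
R = 1567/438 (R = 3 + ((9/8 - 1/8*13) + 127)/(296 - 77) = 3 + ((9/8 - 13/8) + 127)/219 = 3 + (-1/2 + 127)/219 = 3 + (1/219)*(253/2) = 3 + 253/438 = 1567/438 ≈ 3.5776)
sqrt(R + I) = sqrt(1567/438 - 137890/19251) = sqrt(-10076501/2810646) = I*sqrt(3146830803294)/936882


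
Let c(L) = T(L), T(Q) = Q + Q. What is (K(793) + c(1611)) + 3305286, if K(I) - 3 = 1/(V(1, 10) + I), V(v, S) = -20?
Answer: 2557479004/773 ≈ 3.3085e+6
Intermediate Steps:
T(Q) = 2*Q
c(L) = 2*L
K(I) = 3 + 1/(-20 + I)
(K(793) + c(1611)) + 3305286 = ((-59 + 3*793)/(-20 + 793) + 2*1611) + 3305286 = ((-59 + 2379)/773 + 3222) + 3305286 = ((1/773)*2320 + 3222) + 3305286 = (2320/773 + 3222) + 3305286 = 2492926/773 + 3305286 = 2557479004/773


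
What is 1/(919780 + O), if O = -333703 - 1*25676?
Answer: 1/560401 ≈ 1.7844e-6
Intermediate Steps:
O = -359379 (O = -333703 - 25676 = -359379)
1/(919780 + O) = 1/(919780 - 359379) = 1/560401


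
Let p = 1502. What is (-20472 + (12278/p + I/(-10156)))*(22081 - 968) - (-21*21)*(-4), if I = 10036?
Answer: -823876575479094/1906789 ≈ -4.3208e+8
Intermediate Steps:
(-20472 + (12278/p + I/(-10156)))*(22081 - 968) - (-21*21)*(-4) = (-20472 + (12278/1502 + 10036/(-10156)))*(22081 - 968) - (-21*21)*(-4) = (-20472 + (12278*(1/1502) + 10036*(-1/10156)))*21113 - (-441)*(-4) = (-20472 + (6139/751 - 2509/2539))*21113 - 1*1764 = (-20472 + 13702662/1906789)*21113 - 1764 = -39022081746/1906789*21113 - 1764 = -823873211903298/1906789 - 1764 = -823876575479094/1906789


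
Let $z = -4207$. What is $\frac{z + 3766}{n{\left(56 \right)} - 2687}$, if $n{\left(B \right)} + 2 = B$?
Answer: $\frac{441}{2633} \approx 0.16749$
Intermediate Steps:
$n{\left(B \right)} = -2 + B$
$\frac{z + 3766}{n{\left(56 \right)} - 2687} = \frac{-4207 + 3766}{\left(-2 + 56\right) - 2687} = - \frac{441}{54 - 2687} = - \frac{441}{-2633} = \left(-441\right) \left(- \frac{1}{2633}\right) = \frac{441}{2633}$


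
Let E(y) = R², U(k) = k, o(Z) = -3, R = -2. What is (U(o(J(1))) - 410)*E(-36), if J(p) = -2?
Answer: -1652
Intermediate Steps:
E(y) = 4 (E(y) = (-2)² = 4)
(U(o(J(1))) - 410)*E(-36) = (-3 - 410)*4 = -413*4 = -1652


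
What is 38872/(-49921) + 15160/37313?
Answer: -693628576/1862702273 ≈ -0.37238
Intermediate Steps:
38872/(-49921) + 15160/37313 = 38872*(-1/49921) + 15160*(1/37313) = -38872/49921 + 15160/37313 = -693628576/1862702273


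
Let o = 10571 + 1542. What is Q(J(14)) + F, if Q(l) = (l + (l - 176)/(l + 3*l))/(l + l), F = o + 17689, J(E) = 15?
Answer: 53644339/1800 ≈ 29802.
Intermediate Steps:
o = 12113
F = 29802 (F = 12113 + 17689 = 29802)
Q(l) = (l + (-176 + l)/(4*l))/(2*l) (Q(l) = (l + (-176 + l)/((4*l)))/((2*l)) = (l + (-176 + l)*(1/(4*l)))*(1/(2*l)) = (l + (-176 + l)/(4*l))*(1/(2*l)) = (l + (-176 + l)/(4*l))/(2*l))
Q(J(14)) + F = (1/8)*(-176 + 15 + 4*15**2)/15**2 + 29802 = (1/8)*(1/225)*(-176 + 15 + 4*225) + 29802 = (1/8)*(1/225)*(-176 + 15 + 900) + 29802 = (1/8)*(1/225)*739 + 29802 = 739/1800 + 29802 = 53644339/1800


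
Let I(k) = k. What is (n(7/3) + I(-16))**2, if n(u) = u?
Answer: 1681/9 ≈ 186.78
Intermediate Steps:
(n(7/3) + I(-16))**2 = (7/3 - 16)**2 = (-41/3)**2 = 1681/9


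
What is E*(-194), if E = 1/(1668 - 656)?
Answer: -97/506 ≈ -0.19170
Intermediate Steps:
E = 1/1012 ≈ 0.00098814
E*(-194) = (1/1012)*(-194) = -97/506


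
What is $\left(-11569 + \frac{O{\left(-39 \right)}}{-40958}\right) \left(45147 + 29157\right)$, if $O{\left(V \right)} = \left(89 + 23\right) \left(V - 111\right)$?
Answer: $- \frac{17603594771904}{20479} \approx -8.5959 \cdot 10^{8}$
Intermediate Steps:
$O{\left(V \right)} = -12432 + 112 V$ ($O{\left(V \right)} = 112 \left(-111 + V\right) = -12432 + 112 V$)
$\left(-11569 + \frac{O{\left(-39 \right)}}{-40958}\right) \left(45147 + 29157\right) = \left(-11569 + \frac{-12432 + 112 \left(-39\right)}{-40958}\right) \left(45147 + 29157\right) = \left(-11569 + \left(-12432 - 4368\right) \left(- \frac{1}{40958}\right)\right) 74304 = \left(-11569 - - \frac{8400}{20479}\right) 74304 = \left(-11569 + \frac{8400}{20479}\right) 74304 = \left(- \frac{236913151}{20479}\right) 74304 = - \frac{17603594771904}{20479}$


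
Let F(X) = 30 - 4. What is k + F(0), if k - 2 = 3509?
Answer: 3537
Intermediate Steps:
k = 3511 (k = 2 + 3509 = 3511)
F(X) = 26
k + F(0) = 3511 + 26 = 3537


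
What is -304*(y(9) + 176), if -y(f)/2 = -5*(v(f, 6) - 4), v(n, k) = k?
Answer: -59584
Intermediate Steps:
y(f) = 20 (y(f) = -(-10)*(6 - 4) = -(-10)*2 = -2*(-10) = 20)
-304*(y(9) + 176) = -304*(20 + 176) = -304*196 = -59584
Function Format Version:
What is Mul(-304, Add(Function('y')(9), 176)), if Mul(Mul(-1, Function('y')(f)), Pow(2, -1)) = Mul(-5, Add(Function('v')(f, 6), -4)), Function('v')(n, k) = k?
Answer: -59584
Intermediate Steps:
Function('y')(f) = 20 (Function('y')(f) = Mul(-2, Mul(-5, Add(6, -4))) = Mul(-2, Mul(-5, 2)) = Mul(-2, -10) = 20)
Mul(-304, Add(Function('y')(9), 176)) = Mul(-304, Add(20, 176)) = Mul(-304, 196) = -59584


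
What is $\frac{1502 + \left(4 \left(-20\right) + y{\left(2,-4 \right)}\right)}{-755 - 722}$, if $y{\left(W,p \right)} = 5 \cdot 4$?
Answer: $- \frac{206}{211} \approx -0.9763$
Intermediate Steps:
$y{\left(W,p \right)} = 20$
$\frac{1502 + \left(4 \left(-20\right) + y{\left(2,-4 \right)}\right)}{-755 - 722} = \frac{1502 + \left(4 \left(-20\right) + 20\right)}{-755 - 722} = \frac{1502 + \left(-80 + 20\right)}{-1477} = \left(1502 - 60\right) \left(- \frac{1}{1477}\right) = 1442 \left(- \frac{1}{1477}\right) = - \frac{206}{211}$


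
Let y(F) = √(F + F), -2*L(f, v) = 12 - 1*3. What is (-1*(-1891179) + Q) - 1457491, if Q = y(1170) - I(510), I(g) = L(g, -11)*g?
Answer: 435983 + 6*√65 ≈ 4.3603e+5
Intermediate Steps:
L(f, v) = -9/2 (L(f, v) = -(12 - 1*3)/2 = -(12 - 3)/2 = -½*9 = -9/2)
y(F) = √2*√F (y(F) = √(2*F) = √2*√F)
I(g) = -9*g/2
Q = 2295 + 6*√65 (Q = √2*√1170 - (-9)*510/2 = √2*(3*√130) - 1*(-2295) = 6*√65 + 2295 = 2295 + 6*√65 ≈ 2343.4)
(-1*(-1891179) + Q) - 1457491 = (-1*(-1891179) + (2295 + 6*√65)) - 1457491 = (1891179 + (2295 + 6*√65)) - 1457491 = (1893474 + 6*√65) - 1457491 = 435983 + 6*√65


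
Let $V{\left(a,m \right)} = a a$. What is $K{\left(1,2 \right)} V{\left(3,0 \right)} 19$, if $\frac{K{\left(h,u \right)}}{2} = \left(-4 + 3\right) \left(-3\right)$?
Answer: $1026$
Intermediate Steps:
$K{\left(h,u \right)} = 6$ ($K{\left(h,u \right)} = 2 \left(-4 + 3\right) \left(-3\right) = 2 \left(\left(-1\right) \left(-3\right)\right) = 2 \cdot 3 = 6$)
$V{\left(a,m \right)} = a^{2}$
$K{\left(1,2 \right)} V{\left(3,0 \right)} 19 = 6 \cdot 3^{2} \cdot 19 = 6 \cdot 9 \cdot 19 = 54 \cdot 19 = 1026$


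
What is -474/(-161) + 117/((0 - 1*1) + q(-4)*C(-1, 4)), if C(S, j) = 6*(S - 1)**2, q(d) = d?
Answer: 27141/15617 ≈ 1.7379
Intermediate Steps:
C(S, j) = 6*(-1 + S)**2
-474/(-161) + 117/((0 - 1*1) + q(-4)*C(-1, 4)) = -474/(-161) + 117/((0 - 1*1) - 24*(-1 - 1)**2) = -474*(-1/161) + 117/((0 - 1) - 24*(-2)**2) = 474/161 + 117/(-1 - 24*4) = 474/161 + 117/(-1 - 4*24) = 474/161 + 117/(-1 - 96) = 474/161 + 117/(-97) = 474/161 + 117*(-1/97) = 474/161 - 117/97 = 27141/15617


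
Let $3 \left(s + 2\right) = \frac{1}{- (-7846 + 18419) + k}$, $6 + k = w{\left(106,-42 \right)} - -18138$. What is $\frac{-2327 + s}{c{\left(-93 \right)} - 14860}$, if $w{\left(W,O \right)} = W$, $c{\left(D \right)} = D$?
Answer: $\frac{53555354}{343844235} \approx 0.15575$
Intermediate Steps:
$k = 18238$ ($k = -6 + \left(106 - -18138\right) = -6 + \left(106 + 18138\right) = -6 + 18244 = 18238$)
$s = - \frac{45989}{22995}$ ($s = -2 + \frac{1}{3 \left(- (-7846 + 18419) + 18238\right)} = -2 + \frac{1}{3 \left(\left(-1\right) 10573 + 18238\right)} = -2 + \frac{1}{3 \left(-10573 + 18238\right)} = -2 + \frac{1}{3 \cdot 7665} = -2 + \frac{1}{3} \cdot \frac{1}{7665} = -2 + \frac{1}{22995} = - \frac{45989}{22995} \approx -2.0$)
$\frac{-2327 + s}{c{\left(-93 \right)} - 14860} = \frac{-2327 - \frac{45989}{22995}}{-93 - 14860} = - \frac{53555354}{22995 \left(-14953\right)} = \left(- \frac{53555354}{22995}\right) \left(- \frac{1}{14953}\right) = \frac{53555354}{343844235}$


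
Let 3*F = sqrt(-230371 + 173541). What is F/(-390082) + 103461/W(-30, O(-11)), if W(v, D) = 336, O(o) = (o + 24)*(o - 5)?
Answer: 34487/112 - I*sqrt(56830)/1170246 ≈ 307.92 - 0.00020371*I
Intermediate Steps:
O(o) = (-5 + o)*(24 + o) (O(o) = (24 + o)*(-5 + o) = (-5 + o)*(24 + o))
F = I*sqrt(56830)/3 (F = sqrt(-230371 + 173541)/3 = sqrt(-56830)/3 = (I*sqrt(56830))/3 = I*sqrt(56830)/3 ≈ 79.464*I)
F/(-390082) + 103461/W(-30, O(-11)) = (I*sqrt(56830)/3)/(-390082) + 103461/336 = (I*sqrt(56830)/3)*(-1/390082) + 103461*(1/336) = -I*sqrt(56830)/1170246 + 34487/112 = 34487/112 - I*sqrt(56830)/1170246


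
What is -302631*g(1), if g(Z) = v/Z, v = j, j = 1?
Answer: -302631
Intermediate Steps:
v = 1
g(Z) = 1/Z
-302631*g(1) = -302631/1 = -302631*1 = -302631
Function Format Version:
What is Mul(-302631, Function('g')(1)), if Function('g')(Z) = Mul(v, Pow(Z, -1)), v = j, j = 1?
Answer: -302631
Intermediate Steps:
v = 1
Function('g')(Z) = Pow(Z, -1) (Function('g')(Z) = Mul(1, Pow(Z, -1)) = Pow(Z, -1))
Mul(-302631, Function('g')(1)) = Mul(-302631, Pow(1, -1)) = Mul(-302631, 1) = -302631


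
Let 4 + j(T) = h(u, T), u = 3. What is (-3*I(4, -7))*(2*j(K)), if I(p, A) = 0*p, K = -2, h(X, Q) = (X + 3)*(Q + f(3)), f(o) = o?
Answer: 0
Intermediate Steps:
h(X, Q) = (3 + Q)*(3 + X) (h(X, Q) = (X + 3)*(Q + 3) = (3 + X)*(3 + Q) = (3 + Q)*(3 + X))
j(T) = 14 + 6*T (j(T) = -4 + (9 + 3*T + 3*3 + T*3) = -4 + (9 + 3*T + 9 + 3*T) = -4 + (18 + 6*T) = 14 + 6*T)
I(p, A) = 0
(-3*I(4, -7))*(2*j(K)) = (-3*0)*(2*(14 + 6*(-2))) = 0*(2*(14 - 12)) = 0*(2*2) = 0*4 = 0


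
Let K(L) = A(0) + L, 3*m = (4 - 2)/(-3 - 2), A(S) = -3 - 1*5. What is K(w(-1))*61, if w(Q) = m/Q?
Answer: -7198/15 ≈ -479.87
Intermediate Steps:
A(S) = -8 (A(S) = -3 - 5 = -8)
m = -2/15 (m = ((4 - 2)/(-3 - 2))/3 = (2/(-5))/3 = (2*(-⅕))/3 = (⅓)*(-⅖) = -2/15 ≈ -0.13333)
w(Q) = -2/(15*Q)
K(L) = -8 + L
K(w(-1))*61 = (-8 - 2/15/(-1))*61 = (-8 - 2/15*(-1))*61 = (-8 + 2/15)*61 = -118/15*61 = -7198/15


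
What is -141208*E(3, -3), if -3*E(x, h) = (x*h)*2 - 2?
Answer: -2824160/3 ≈ -9.4139e+5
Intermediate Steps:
E(x, h) = 2/3 - 2*h*x/3 (E(x, h) = -((x*h)*2 - 2)/3 = -((h*x)*2 - 2)/3 = -(2*h*x - 2)/3 = -(-2 + 2*h*x)/3 = 2/3 - 2*h*x/3)
-141208*E(3, -3) = -141208*(2/3 - 2/3*(-3)*3) = -141208*(2/3 + 6) = -141208*20/3 = -2824160/3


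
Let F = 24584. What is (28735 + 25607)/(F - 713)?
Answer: 18114/7957 ≈ 2.2765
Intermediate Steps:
(28735 + 25607)/(F - 713) = (28735 + 25607)/(24584 - 713) = 54342/23871 = 54342*(1/23871) = 18114/7957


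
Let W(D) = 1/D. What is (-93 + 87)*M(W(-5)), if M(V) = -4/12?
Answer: 2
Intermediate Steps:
M(V) = -⅓ (M(V) = -4*1/12 = -⅓)
(-93 + 87)*M(W(-5)) = (-93 + 87)*(-⅓) = -6*(-⅓) = 2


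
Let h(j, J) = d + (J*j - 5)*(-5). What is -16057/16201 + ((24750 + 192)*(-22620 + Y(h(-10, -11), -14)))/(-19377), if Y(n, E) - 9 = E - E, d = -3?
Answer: 1015162503497/34880753 ≈ 29104.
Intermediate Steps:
h(j, J) = 22 - 5*J*j (h(j, J) = -3 + (J*j - 5)*(-5) = -3 + (-5 + J*j)*(-5) = -3 + (25 - 5*J*j) = 22 - 5*J*j)
Y(n, E) = 9 (Y(n, E) = 9 + (E - E) = 9 + 0 = 9)
-16057/16201 + ((24750 + 192)*(-22620 + Y(h(-10, -11), -14)))/(-19377) = -16057/16201 + ((24750 + 192)*(-22620 + 9))/(-19377) = -16057*1/16201 + (24942*(-22611))*(-1/19377) = -16057/16201 - 563963562*(-1/19377) = -16057/16201 + 62662618/2153 = 1015162503497/34880753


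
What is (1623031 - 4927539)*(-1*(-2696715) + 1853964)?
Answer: -15037755160932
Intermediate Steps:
(1623031 - 4927539)*(-1*(-2696715) + 1853964) = -3304508*(2696715 + 1853964) = -3304508*4550679 = -15037755160932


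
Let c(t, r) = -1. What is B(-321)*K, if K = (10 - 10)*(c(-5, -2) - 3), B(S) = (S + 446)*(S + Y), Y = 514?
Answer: 0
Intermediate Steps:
B(S) = (446 + S)*(514 + S) (B(S) = (S + 446)*(S + 514) = (446 + S)*(514 + S))
K = 0 (K = (10 - 10)*(-1 - 3) = 0*(-4) = 0)
B(-321)*K = (229244 + (-321)² + 960*(-321))*0 = (229244 + 103041 - 308160)*0 = 24125*0 = 0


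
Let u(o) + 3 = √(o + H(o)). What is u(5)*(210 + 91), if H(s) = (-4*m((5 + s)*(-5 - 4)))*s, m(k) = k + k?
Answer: -903 + 301*√3605 ≈ 17170.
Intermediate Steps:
m(k) = 2*k
H(s) = s*(360 + 72*s) (H(s) = (-8*(5 + s)*(-5 - 4))*s = (-8*(5 + s)*(-9))*s = (-8*(-45 - 9*s))*s = (-4*(-90 - 18*s))*s = (360 + 72*s)*s = s*(360 + 72*s))
u(o) = -3 + √(o + 72*o*(5 + o))
u(5)*(210 + 91) = (-3 + √(5*(361 + 72*5)))*(210 + 91) = (-3 + √(5*(361 + 360)))*301 = (-3 + √(5*721))*301 = (-3 + √3605)*301 = -903 + 301*√3605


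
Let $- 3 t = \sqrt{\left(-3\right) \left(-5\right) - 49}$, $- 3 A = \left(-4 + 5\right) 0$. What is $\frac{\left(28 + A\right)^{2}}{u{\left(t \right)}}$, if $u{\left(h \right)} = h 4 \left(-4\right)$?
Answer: $- \frac{147 i \sqrt{34}}{34} \approx - 25.21 i$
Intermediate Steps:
$A = 0$ ($A = - \frac{\left(-4 + 5\right) 0}{3} = - \frac{1 \cdot 0}{3} = \left(- \frac{1}{3}\right) 0 = 0$)
$t = - \frac{i \sqrt{34}}{3}$ ($t = - \frac{\sqrt{\left(-3\right) \left(-5\right) - 49}}{3} = - \frac{\sqrt{15 - 49}}{3} = - \frac{\sqrt{-34}}{3} = - \frac{i \sqrt{34}}{3} \approx - 1.9437 i$)
$u{\left(h \right)} = - 16 h$ ($u{\left(h \right)} = 4 h \left(-4\right) = - 16 h$)
$\frac{\left(28 + A\right)^{2}}{u{\left(t \right)}} = \frac{\left(28 + 0\right)^{2}}{\left(-16\right) \left(- \frac{i \sqrt{34}}{3}\right)} = \frac{28^{2}}{\frac{16}{3} i \sqrt{34}} = 784 \left(- \frac{3 i \sqrt{34}}{544}\right) = - \frac{147 i \sqrt{34}}{34}$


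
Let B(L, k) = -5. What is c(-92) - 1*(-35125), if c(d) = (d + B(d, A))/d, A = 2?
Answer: 3231597/92 ≈ 35126.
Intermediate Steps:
c(d) = (-5 + d)/d (c(d) = (d - 5)/d = (-5 + d)/d)
c(-92) - 1*(-35125) = (-5 - 92)/(-92) - 1*(-35125) = -1/92*(-97) + 35125 = 97/92 + 35125 = 3231597/92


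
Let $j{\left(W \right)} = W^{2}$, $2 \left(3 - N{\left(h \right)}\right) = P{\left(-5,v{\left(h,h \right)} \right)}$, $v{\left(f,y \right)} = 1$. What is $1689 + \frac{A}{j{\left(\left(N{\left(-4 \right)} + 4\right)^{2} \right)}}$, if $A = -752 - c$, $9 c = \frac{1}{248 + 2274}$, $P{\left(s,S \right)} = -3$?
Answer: $\frac{1600832480005}{947879829} \approx 1688.9$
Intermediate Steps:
$N{\left(h \right)} = \frac{9}{2}$ ($N{\left(h \right)} = 3 - - \frac{3}{2} = 3 + \frac{3}{2} = \frac{9}{2}$)
$c = \frac{1}{22698}$ ($c = \frac{1}{9 \left(248 + 2274\right)} = \frac{1}{9 \cdot 2522} = \frac{1}{9} \cdot \frac{1}{2522} = \frac{1}{22698} \approx 4.4057 \cdot 10^{-5}$)
$A = - \frac{17068897}{22698}$ ($A = -752 - \frac{1}{22698} = - \frac{17068897}{22698} \approx -752.0$)
$1689 + \frac{A}{j{\left(\left(N{\left(-4 \right)} + 4\right)^{2} \right)}} = 1689 - \frac{17068897}{22698 \left(\left(\frac{9}{2} + 4\right)^{2}\right)^{2}} = 1689 - \frac{17068897}{22698 \left(\left(\frac{17}{2}\right)^{2}\right)^{2}} = 1689 - \frac{17068897}{22698 \left(\frac{289}{4}\right)^{2}} = 1689 - \frac{17068897}{22698 \cdot \frac{83521}{16}} = 1689 - \frac{136551176}{947879829} = \frac{1600832480005}{947879829}$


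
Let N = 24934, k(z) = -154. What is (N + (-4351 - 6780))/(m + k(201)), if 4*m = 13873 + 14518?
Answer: 55212/27775 ≈ 1.9878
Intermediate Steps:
m = 28391/4 (m = (13873 + 14518)/4 = (1/4)*28391 = 28391/4 ≈ 7097.8)
(N + (-4351 - 6780))/(m + k(201)) = (24934 + (-4351 - 6780))/(28391/4 - 154) = (24934 - 11131)/(27775/4) = 13803*(4/27775) = 55212/27775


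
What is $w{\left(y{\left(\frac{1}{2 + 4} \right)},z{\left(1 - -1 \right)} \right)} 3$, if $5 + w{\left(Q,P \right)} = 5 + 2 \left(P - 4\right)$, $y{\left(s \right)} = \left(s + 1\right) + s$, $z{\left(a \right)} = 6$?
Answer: $12$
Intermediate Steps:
$y{\left(s \right)} = 1 + 2 s$ ($y{\left(s \right)} = \left(1 + s\right) + s = 1 + 2 s$)
$w{\left(Q,P \right)} = -8 + 2 P$ ($w{\left(Q,P \right)} = -5 + \left(5 + 2 \left(P - 4\right)\right) = -5 + \left(5 + 2 \left(-4 + P\right)\right) = -5 + \left(5 + \left(-8 + 2 P\right)\right) = -5 + \left(-3 + 2 P\right) = -8 + 2 P$)
$w{\left(y{\left(\frac{1}{2 + 4} \right)},z{\left(1 - -1 \right)} \right)} 3 = \left(-8 + 2 \cdot 6\right) 3 = \left(-8 + 12\right) 3 = 4 \cdot 3 = 12$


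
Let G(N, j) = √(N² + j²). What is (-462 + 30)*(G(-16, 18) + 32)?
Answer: -13824 - 864*√145 ≈ -24228.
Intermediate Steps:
(-462 + 30)*(G(-16, 18) + 32) = (-462 + 30)*(√((-16)² + 18²) + 32) = -432*(√(256 + 324) + 32) = -432*(√580 + 32) = -432*(2*√145 + 32) = -432*(32 + 2*√145) = -13824 - 864*√145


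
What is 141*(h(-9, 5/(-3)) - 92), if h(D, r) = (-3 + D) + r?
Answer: -14899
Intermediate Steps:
h(D, r) = -3 + D + r
141*(h(-9, 5/(-3)) - 92) = 141*((-3 - 9 + 5/(-3)) - 92) = 141*((-3 - 9 + 5*(-⅓)) - 92) = 141*((-3 - 9 - 5/3) - 92) = 141*(-41/3 - 92) = 141*(-317/3) = -14899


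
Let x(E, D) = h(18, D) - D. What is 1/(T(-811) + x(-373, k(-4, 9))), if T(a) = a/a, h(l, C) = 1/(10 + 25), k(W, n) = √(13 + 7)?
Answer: -315/5801 - 1225*√5/11602 ≈ -0.29040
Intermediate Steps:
k(W, n) = 2*√5 (k(W, n) = √20 = 2*√5)
h(l, C) = 1/35
T(a) = 1
x(E, D) = 1/35 - D
1/(T(-811) + x(-373, k(-4, 9))) = 1/(1 + (1/35 - 2*√5)) = 1/(36/35 - 2*√5)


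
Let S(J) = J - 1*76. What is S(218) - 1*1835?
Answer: -1693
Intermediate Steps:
S(J) = -76 + J (S(J) = J - 76 = -76 + J)
S(218) - 1*1835 = (-76 + 218) - 1*1835 = 142 - 1835 = -1693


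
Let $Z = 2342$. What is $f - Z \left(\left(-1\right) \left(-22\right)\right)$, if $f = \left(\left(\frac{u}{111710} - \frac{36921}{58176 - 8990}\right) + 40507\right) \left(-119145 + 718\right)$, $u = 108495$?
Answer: $- \frac{1317927132122525155}{274728403} \approx -4.7972 \cdot 10^{9}$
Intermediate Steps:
$f = - \frac{1317912977016288983}{274728403}$ ($f = \left(\left(\frac{108495}{111710} - \frac{36921}{58176 - 8990}\right) + 40507\right) \left(-119145 + 718\right) = \left(\left(108495 \cdot \frac{1}{111710} - \frac{36921}{49186}\right) + 40507\right) \left(-118427\right) = \left(\left(\frac{21699}{22342} - \frac{36921}{49186}\right) + 40507\right) \left(-118427\right) = \left(\frac{60599508}{274728403} + 40507\right) \left(-118427\right) = \frac{11128484019829}{274728403} \left(-118427\right) = - \frac{1317912977016288983}{274728403} \approx -4.7971 \cdot 10^{9}$)
$f - Z \left(\left(-1\right) \left(-22\right)\right) = - \frac{1317912977016288983}{274728403} - 2342 \left(\left(-1\right) \left(-22\right)\right) = - \frac{1317912977016288983}{274728403} - 2342 \cdot 22 = - \frac{1317912977016288983}{274728403} - 51524 = - \frac{1317927132122525155}{274728403}$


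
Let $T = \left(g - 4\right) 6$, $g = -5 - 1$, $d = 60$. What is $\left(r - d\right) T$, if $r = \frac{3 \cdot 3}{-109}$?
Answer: $\frac{392940}{109} \approx 3605.0$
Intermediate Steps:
$g = -6$ ($g = -5 - 1 = -6$)
$r = - \frac{9}{109}$ ($r = 9 \left(- \frac{1}{109}\right) = - \frac{9}{109} \approx -0.082569$)
$T = -60$ ($T = \left(-6 - 4\right) 6 = \left(-10\right) 6 = -60$)
$\left(r - d\right) T = \left(- \frac{9}{109} - 60\right) \left(-60\right) = \left(- \frac{6549}{109}\right) \left(-60\right) = \frac{392940}{109}$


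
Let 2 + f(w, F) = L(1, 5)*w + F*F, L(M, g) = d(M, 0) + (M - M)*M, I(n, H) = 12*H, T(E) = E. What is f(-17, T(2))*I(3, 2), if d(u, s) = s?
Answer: 48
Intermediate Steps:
L(M, g) = 0 (L(M, g) = 0 + (M - M)*M = 0 + 0*M = 0 + 0 = 0)
f(w, F) = -2 + F² (f(w, F) = -2 + (0*w + F*F) = -2 + (0 + F²) = -2 + F²)
f(-17, T(2))*I(3, 2) = (-2 + 2²)*(12*2) = (-2 + 4)*24 = 2*24 = 48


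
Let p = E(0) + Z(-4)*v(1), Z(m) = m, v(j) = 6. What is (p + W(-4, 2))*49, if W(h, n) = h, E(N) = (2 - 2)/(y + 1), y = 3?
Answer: -1372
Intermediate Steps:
E(N) = 0 (E(N) = (2 - 2)/(3 + 1) = 0/4 = 0*(¼) = 0)
p = -24 (p = 0 - 4*6 = 0 - 24 = -24)
(p + W(-4, 2))*49 = (-24 - 4)*49 = -28*49 = -1372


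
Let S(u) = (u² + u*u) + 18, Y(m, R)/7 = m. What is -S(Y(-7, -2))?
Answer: -4820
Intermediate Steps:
Y(m, R) = 7*m
S(u) = 18 + 2*u² (S(u) = (u² + u²) + 18 = 2*u² + 18 = 18 + 2*u²)
-S(Y(-7, -2)) = -(18 + 2*(7*(-7))²) = -(18 + 2*(-49)²) = -(18 + 2*2401) = -(18 + 4802) = -1*4820 = -4820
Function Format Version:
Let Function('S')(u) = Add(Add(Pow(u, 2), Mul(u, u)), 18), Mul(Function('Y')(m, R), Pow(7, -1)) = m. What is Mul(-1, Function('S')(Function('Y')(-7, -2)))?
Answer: -4820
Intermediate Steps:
Function('Y')(m, R) = Mul(7, m)
Function('S')(u) = Add(18, Mul(2, Pow(u, 2))) (Function('S')(u) = Add(Add(Pow(u, 2), Pow(u, 2)), 18) = Add(Mul(2, Pow(u, 2)), 18) = Add(18, Mul(2, Pow(u, 2))))
Mul(-1, Function('S')(Function('Y')(-7, -2))) = Mul(-1, Add(18, Mul(2, Pow(Mul(7, -7), 2)))) = Mul(-1, Add(18, Mul(2, Pow(-49, 2)))) = Mul(-1, Add(18, Mul(2, 2401))) = Mul(-1, Add(18, 4802)) = Mul(-1, 4820) = -4820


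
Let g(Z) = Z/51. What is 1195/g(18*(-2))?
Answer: -20315/12 ≈ -1692.9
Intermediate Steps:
g(Z) = Z/51 (g(Z) = Z*(1/51) = Z/51)
1195/g(18*(-2)) = 1195/(((18*(-2))/51)) = 1195/(((1/51)*(-36))) = 1195/(-12/17) = 1195*(-17/12) = -20315/12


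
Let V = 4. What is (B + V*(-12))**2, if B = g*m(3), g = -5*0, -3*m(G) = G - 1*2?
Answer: 2304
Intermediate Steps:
m(G) = 2/3 - G/3 (m(G) = -(G - 1*2)/3 = -(G - 2)/3 = -(-2 + G)/3 = 2/3 - G/3)
g = 0
B = 0 (B = 0*(2/3 - 1/3*3) = 0*(2/3 - 1) = 0*(-1/3) = 0)
(B + V*(-12))**2 = (0 + 4*(-12))**2 = (0 - 48)**2 = (-48)**2 = 2304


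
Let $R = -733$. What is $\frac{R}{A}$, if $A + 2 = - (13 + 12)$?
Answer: $\frac{733}{27} \approx 27.148$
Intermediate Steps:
$A = -27$ ($A = -2 - \left(13 + 12\right) = -2 - 25 = -27$)
$\frac{R}{A} = - \frac{733}{-27} = \left(-733\right) \left(- \frac{1}{27}\right) = \frac{733}{27}$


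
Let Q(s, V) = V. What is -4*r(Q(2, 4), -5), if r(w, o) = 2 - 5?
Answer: 12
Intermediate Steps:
r(w, o) = -3
-4*r(Q(2, 4), -5) = -4*(-3) = 12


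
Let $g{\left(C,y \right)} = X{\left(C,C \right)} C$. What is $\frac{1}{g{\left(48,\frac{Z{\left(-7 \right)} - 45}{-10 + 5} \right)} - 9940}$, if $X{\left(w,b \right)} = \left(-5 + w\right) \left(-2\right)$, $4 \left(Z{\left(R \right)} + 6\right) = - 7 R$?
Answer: $- \frac{1}{14068} \approx -7.1083 \cdot 10^{-5}$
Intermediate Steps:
$Z{\left(R \right)} = -6 - \frac{7 R}{4}$ ($Z{\left(R \right)} = -6 + \frac{\left(-7\right) R}{4} = -6 - \frac{7 R}{4}$)
$X{\left(w,b \right)} = 10 - 2 w$
$g{\left(C,y \right)} = C \left(10 - 2 C\right)$ ($g{\left(C,y \right)} = \left(10 - 2 C\right) C = C \left(10 - 2 C\right)$)
$\frac{1}{g{\left(48,\frac{Z{\left(-7 \right)} - 45}{-10 + 5} \right)} - 9940} = \frac{1}{2 \cdot 48 \left(5 - 48\right) - 9940} = \frac{1}{2 \cdot 48 \left(-43\right) - 9940} = \frac{1}{-4128 - 9940} = \frac{1}{-14068} = - \frac{1}{14068}$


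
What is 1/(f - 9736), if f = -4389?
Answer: -1/14125 ≈ -7.0796e-5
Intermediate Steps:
1/(f - 9736) = 1/(-4389 - 9736) = 1/(-14125) = -1/14125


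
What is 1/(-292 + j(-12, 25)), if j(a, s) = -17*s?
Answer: -1/717 ≈ -0.0013947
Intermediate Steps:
1/(-292 + j(-12, 25)) = 1/(-292 - 17*25) = 1/(-292 - 425) = 1/(-717) = -1/717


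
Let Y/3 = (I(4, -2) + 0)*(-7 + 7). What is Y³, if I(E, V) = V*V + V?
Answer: 0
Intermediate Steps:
I(E, V) = V + V² (I(E, V) = V² + V = V + V²)
Y = 0 (Y = 3*((-2*(1 - 2) + 0)*(-7 + 7)) = 3*((-2*(-1) + 0)*0) = 3*((2 + 0)*0) = 3*(2*0) = 3*0 = 0)
Y³ = 0³ = 0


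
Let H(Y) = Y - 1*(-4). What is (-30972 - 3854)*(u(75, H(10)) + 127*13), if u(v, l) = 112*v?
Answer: -350036126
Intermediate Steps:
H(Y) = 4 + Y (H(Y) = Y + 4 = 4 + Y)
(-30972 - 3854)*(u(75, H(10)) + 127*13) = (-30972 - 3854)*(112*75 + 127*13) = -34826*(8400 + 1651) = -34826*10051 = -350036126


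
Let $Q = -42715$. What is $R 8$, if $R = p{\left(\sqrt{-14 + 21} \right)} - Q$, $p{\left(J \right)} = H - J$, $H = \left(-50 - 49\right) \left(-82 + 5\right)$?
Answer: $402704 - 8 \sqrt{7} \approx 4.0268 \cdot 10^{5}$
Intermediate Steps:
$H = 7623$ ($H = \left(-99\right) \left(-77\right) = 7623$)
$p{\left(J \right)} = 7623 - J$
$R = 50338 - \sqrt{7}$ ($R = \left(7623 - \sqrt{-14 + 21}\right) - -42715 = \left(7623 - \sqrt{7}\right) + 42715 = 50338 - \sqrt{7} \approx 50335.0$)
$R 8 = \left(50338 - \sqrt{7}\right) 8 = 402704 - 8 \sqrt{7}$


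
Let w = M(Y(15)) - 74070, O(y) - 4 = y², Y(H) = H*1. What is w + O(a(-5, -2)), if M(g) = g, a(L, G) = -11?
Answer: -73930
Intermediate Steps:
Y(H) = H
O(y) = 4 + y²
w = -74055 (w = 15 - 74070 = -74055)
w + O(a(-5, -2)) = -74055 + (4 + (-11)²) = -74055 + (4 + 121) = -74055 + 125 = -73930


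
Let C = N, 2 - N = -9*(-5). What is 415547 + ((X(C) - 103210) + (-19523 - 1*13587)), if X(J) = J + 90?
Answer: 279274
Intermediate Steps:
N = -43 (N = 2 - (-9)*(-5) = 2 - 1*45 = 2 - 45 = -43)
C = -43
X(J) = 90 + J
415547 + ((X(C) - 103210) + (-19523 - 1*13587)) = 415547 + (((90 - 43) - 103210) + (-19523 - 1*13587)) = 415547 + ((47 - 103210) + (-19523 - 13587)) = 415547 + (-103163 - 33110) = 415547 - 136273 = 279274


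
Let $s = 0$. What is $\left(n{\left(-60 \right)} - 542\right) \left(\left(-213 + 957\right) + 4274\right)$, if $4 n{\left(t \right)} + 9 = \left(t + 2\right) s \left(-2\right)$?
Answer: $- \frac{5462093}{2} \approx -2.731 \cdot 10^{6}$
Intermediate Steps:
$n{\left(t \right)} = - \frac{9}{4}$ ($n{\left(t \right)} = - \frac{9}{4} + \frac{\left(t + 2\right) 0 \left(-2\right)}{4} = - \frac{9}{4} + \frac{\left(2 + t\right) 0 \left(-2\right)}{4} = - \frac{9}{4} + \frac{0 \left(-2\right)}{4} = - \frac{9}{4} + \frac{1}{4} \cdot 0 = - \frac{9}{4} + 0 = - \frac{9}{4}$)
$\left(n{\left(-60 \right)} - 542\right) \left(\left(-213 + 957\right) + 4274\right) = \left(- \frac{9}{4} - 542\right) \left(\left(-213 + 957\right) + 4274\right) = - \frac{2177 \left(744 + 4274\right)}{4} = \left(- \frac{2177}{4}\right) 5018 = - \frac{5462093}{2}$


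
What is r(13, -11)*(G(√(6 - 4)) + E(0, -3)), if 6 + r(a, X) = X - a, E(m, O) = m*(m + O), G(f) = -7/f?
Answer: 105*√2 ≈ 148.49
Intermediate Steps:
E(m, O) = m*(O + m)
r(a, X) = -6 + X - a (r(a, X) = -6 + (X - a) = -6 + X - a)
r(13, -11)*(G(√(6 - 4)) + E(0, -3)) = (-6 - 11 - 1*13)*(-7/√(6 - 4) + 0*(-3 + 0)) = (-6 - 11 - 13)*(-7*√2/2 + 0*(-3)) = -30*(-7*√2/2 + 0) = -(-105)*√2 = 105*√2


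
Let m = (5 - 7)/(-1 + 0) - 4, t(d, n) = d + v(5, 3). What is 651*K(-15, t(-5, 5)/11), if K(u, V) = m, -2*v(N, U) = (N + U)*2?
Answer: -1302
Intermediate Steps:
v(N, U) = -N - U (v(N, U) = -(N + U)*2/2 = -(2*N + 2*U)/2 = -N - U)
t(d, n) = -8 + d (t(d, n) = d + (-1*5 - 1*3) = d + (-5 - 3) = d - 8 = -8 + d)
m = -2 (m = -2/(-1) - 4 = -2*(-1) - 4 = 2 - 4 = -2)
K(u, V) = -2
651*K(-15, t(-5, 5)/11) = 651*(-2) = -1302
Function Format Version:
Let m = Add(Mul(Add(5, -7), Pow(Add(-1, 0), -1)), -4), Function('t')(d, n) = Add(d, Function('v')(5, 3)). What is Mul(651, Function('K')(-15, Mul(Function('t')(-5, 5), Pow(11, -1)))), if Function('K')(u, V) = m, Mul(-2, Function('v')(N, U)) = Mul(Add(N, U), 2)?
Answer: -1302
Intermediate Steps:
Function('v')(N, U) = Add(Mul(-1, N), Mul(-1, U)) (Function('v')(N, U) = Mul(Rational(-1, 2), Mul(Add(N, U), 2)) = Mul(Rational(-1, 2), Add(Mul(2, N), Mul(2, U))) = Add(Mul(-1, N), Mul(-1, U)))
Function('t')(d, n) = Add(-8, d) (Function('t')(d, n) = Add(d, Add(Mul(-1, 5), Mul(-1, 3))) = Add(d, Add(-5, -3)) = Add(d, -8) = Add(-8, d))
m = -2 (m = Add(Mul(-2, Pow(-1, -1)), -4) = Add(Mul(-2, -1), -4) = Add(2, -4) = -2)
Function('K')(u, V) = -2
Mul(651, Function('K')(-15, Mul(Function('t')(-5, 5), Pow(11, -1)))) = Mul(651, -2) = -1302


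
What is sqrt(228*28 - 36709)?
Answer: 5*I*sqrt(1213) ≈ 174.14*I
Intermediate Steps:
sqrt(228*28 - 36709) = sqrt(6384 - 36709) = sqrt(-30325) = 5*I*sqrt(1213)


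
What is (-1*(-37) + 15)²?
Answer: 2704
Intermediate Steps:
(-1*(-37) + 15)² = (37 + 15)² = 52² = 2704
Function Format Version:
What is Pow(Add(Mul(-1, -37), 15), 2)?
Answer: 2704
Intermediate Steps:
Pow(Add(Mul(-1, -37), 15), 2) = Pow(Add(37, 15), 2) = Pow(52, 2) = 2704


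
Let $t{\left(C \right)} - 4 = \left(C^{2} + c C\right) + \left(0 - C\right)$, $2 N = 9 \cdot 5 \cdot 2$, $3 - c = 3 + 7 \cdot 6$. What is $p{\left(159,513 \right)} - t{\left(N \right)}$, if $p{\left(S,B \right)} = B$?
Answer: $419$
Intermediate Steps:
$c = -42$ ($c = 3 - \left(3 + 7 \cdot 6\right) = 3 - \left(3 + 42\right) = 3 - 45 = -42$)
$N = 45$ ($N = \frac{9 \cdot 5 \cdot 2}{2} = \frac{45 \cdot 2}{2} = \frac{1}{2} \cdot 90 = 45$)
$t{\left(C \right)} = 4 + C^{2} - 43 C$ ($t{\left(C \right)} = 4 + \left(\left(C^{2} - 42 C\right) + \left(0 - C\right)\right) = 4 - \left(- C^{2} + 43 C\right) = 4 + \left(C^{2} - 43 C\right) = 4 + C^{2} - 43 C$)
$p{\left(159,513 \right)} - t{\left(N \right)} = 513 - \left(4 + 45^{2} - 1935\right) = 513 - \left(4 + 2025 - 1935\right) = 513 - 94 = 419$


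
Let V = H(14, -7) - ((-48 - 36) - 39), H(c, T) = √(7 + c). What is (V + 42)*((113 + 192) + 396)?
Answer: 115665 + 701*√21 ≈ 1.1888e+5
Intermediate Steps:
V = 123 + √21 (V = √(7 + 14) - ((-48 - 36) - 39) = √21 - (-84 - 39) = √21 - 1*(-123) = √21 + 123 = 123 + √21 ≈ 127.58)
(V + 42)*((113 + 192) + 396) = ((123 + √21) + 42)*((113 + 192) + 396) = (165 + √21)*(305 + 396) = (165 + √21)*701 = 115665 + 701*√21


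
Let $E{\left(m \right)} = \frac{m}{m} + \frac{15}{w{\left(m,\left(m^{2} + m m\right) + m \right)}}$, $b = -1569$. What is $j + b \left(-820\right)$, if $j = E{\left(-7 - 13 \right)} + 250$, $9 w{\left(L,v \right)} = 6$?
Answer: $\frac{2573707}{2} \approx 1.2869 \cdot 10^{6}$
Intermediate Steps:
$w{\left(L,v \right)} = \frac{2}{3}$ ($w{\left(L,v \right)} = \frac{1}{9} \cdot 6 = \frac{2}{3}$)
$E{\left(m \right)} = \frac{47}{2}$ ($E{\left(m \right)} = \frac{m}{m} + \frac{15}{\frac{2}{3}} = 1 + 15 \cdot \frac{3}{2} = 1 + \frac{45}{2} = \frac{47}{2}$)
$j = \frac{547}{2}$ ($j = \frac{47}{2} + 250 = \frac{547}{2} \approx 273.5$)
$j + b \left(-820\right) = \frac{547}{2} - -1286580 = \frac{547}{2} + 1286580 = \frac{2573707}{2}$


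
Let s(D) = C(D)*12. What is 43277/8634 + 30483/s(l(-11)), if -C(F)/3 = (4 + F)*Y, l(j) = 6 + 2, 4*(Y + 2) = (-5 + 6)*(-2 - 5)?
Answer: 2057401/86340 ≈ 23.829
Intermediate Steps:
Y = -15/4 (Y = -2 + ((-5 + 6)*(-2 - 5))/4 = -2 + (1*(-7))/4 = -2 + (1/4)*(-7) = -2 - 7/4 = -15/4 ≈ -3.7500)
l(j) = 8
C(F) = 45 + 45*F/4 (C(F) = -3*(4 + F)*(-15)/4 = -3*(-15 - 15*F/4) = 45 + 45*F/4)
s(D) = 540 + 135*D (s(D) = (45 + 45*D/4)*12 = 540 + 135*D)
43277/8634 + 30483/s(l(-11)) = 43277/8634 + 30483/(540 + 135*8) = 43277*(1/8634) + 30483/(540 + 1080) = 43277/8634 + 30483/1620 = 43277/8634 + 30483*(1/1620) = 43277/8634 + 1129/60 = 2057401/86340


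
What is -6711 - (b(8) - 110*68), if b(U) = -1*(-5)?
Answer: 764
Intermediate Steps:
b(U) = 5
-6711 - (b(8) - 110*68) = -6711 - (5 - 110*68) = -6711 - (5 - 7480) = -6711 - 1*(-7475) = -6711 + 7475 = 764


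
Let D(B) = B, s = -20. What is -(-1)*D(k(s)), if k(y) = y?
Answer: -20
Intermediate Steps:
-(-1)*D(k(s)) = -(-1)*(-20) = -1*20 = -20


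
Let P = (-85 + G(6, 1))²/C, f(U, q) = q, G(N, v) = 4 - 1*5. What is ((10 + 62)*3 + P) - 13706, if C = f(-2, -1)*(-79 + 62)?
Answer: -221934/17 ≈ -13055.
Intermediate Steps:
G(N, v) = -1 (G(N, v) = 4 - 5 = -1)
C = 17 (C = -(-79 + 62) = -1*(-17) = 17)
P = 7396/17 (P = (-85 - 1)²/17 = (-86)²*(1/17) = 7396*(1/17) = 7396/17 ≈ 435.06)
((10 + 62)*3 + P) - 13706 = ((10 + 62)*3 + 7396/17) - 13706 = (72*3 + 7396/17) - 13706 = (216 + 7396/17) - 13706 = 11068/17 - 13706 = -221934/17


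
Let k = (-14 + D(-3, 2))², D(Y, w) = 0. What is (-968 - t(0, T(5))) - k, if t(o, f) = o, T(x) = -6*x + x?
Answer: -1164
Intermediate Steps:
T(x) = -5*x
k = 196 (k = (-14 + 0)² = (-14)² = 196)
(-968 - t(0, T(5))) - k = (-968 - 1*0) - 1*196 = (-968 + 0) - 196 = -968 - 196 = -1164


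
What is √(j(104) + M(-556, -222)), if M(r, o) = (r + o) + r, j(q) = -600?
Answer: I*√1934 ≈ 43.977*I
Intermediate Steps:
M(r, o) = o + 2*r (M(r, o) = (o + r) + r = o + 2*r)
√(j(104) + M(-556, -222)) = √(-600 + (-222 + 2*(-556))) = √(-600 + (-222 - 1112)) = √(-600 - 1334) = √(-1934) = I*√1934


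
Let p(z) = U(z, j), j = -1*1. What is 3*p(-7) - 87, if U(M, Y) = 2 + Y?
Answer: -84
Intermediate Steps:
j = -1
p(z) = 1 (p(z) = 2 - 1 = 1)
3*p(-7) - 87 = 3*1 - 87 = 3 - 87 = -84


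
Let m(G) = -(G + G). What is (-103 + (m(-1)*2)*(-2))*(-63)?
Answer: 6993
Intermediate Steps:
m(G) = -2*G
(-103 + (m(-1)*2)*(-2))*(-63) = (-103 + (-2*(-1)*2)*(-2))*(-63) = (-103 + (2*2)*(-2))*(-63) = (-103 + 4*(-2))*(-63) = (-103 - 8)*(-63) = -111*(-63) = 6993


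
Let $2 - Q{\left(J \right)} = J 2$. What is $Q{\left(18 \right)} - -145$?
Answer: $111$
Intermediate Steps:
$Q{\left(J \right)} = 2 - 2 J$ ($Q{\left(J \right)} = 2 - J 2 = 2 - 2 J$)
$Q{\left(18 \right)} - -145 = \left(2 - 36\right) - -145 = \left(2 - 36\right) + 145 = -34 + 145 = 111$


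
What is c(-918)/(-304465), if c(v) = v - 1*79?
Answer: 997/304465 ≈ 0.0032746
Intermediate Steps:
c(v) = -79 + v (c(v) = v - 79 = -79 + v)
c(-918)/(-304465) = (-79 - 918)/(-304465) = -997*(-1/304465) = 997/304465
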